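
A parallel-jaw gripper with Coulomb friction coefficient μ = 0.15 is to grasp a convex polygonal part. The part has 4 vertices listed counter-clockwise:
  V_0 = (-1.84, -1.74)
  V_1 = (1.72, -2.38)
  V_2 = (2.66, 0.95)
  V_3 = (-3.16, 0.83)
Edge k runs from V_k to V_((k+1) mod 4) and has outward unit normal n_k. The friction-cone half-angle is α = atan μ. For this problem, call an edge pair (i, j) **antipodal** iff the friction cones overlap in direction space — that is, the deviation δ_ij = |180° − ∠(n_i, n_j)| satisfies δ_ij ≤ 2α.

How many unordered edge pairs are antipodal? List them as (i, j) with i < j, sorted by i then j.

α = atan 0.15 = 8.53°;  2α = 17.06°
n_0 = (-0.1769, -0.9842)
n_1 = (+0.9624, -0.2717)
n_2 = (-0.0206, +0.9998)
n_3 = (-0.8895, -0.4569)
  (0,1): δ = 95.57°  ·
  (0,2): δ = 11.37°  ✓
  (0,3): δ = 127.38°  ·
  (1,2): δ = 73.06°  ·
  (1,3): δ = 42.95°  ·
  (2,3): δ = 64.00°  ·
antipodal pairs: 1

count = 1; pairs: (0,2)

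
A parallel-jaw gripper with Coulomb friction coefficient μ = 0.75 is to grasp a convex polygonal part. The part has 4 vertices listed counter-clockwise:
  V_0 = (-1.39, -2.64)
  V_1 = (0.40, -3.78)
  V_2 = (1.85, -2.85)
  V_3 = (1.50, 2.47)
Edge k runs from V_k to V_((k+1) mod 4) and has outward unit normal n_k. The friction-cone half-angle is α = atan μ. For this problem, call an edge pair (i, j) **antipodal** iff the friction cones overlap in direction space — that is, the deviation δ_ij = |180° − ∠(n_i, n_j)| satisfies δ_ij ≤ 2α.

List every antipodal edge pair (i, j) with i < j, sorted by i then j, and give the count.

count = 3; pairs: (0,2), (1,3), (2,3)

α = atan 0.75 = 36.87°;  2α = 73.74°
n_0 = (-0.5372, -0.8435)
n_1 = (+0.5399, -0.8417)
n_2 = (+0.9978, +0.0656)
n_3 = (-0.8704, +0.4923)
  (0,1): δ = 114.83°  ·
  (0,2): δ = 53.74°  ✓
  (0,3): δ = 93.00°  ·
  (1,2): δ = 118.91°  ·
  (1,3): δ = 27.83°  ✓
  (2,3): δ = 33.25°  ✓
antipodal pairs: 3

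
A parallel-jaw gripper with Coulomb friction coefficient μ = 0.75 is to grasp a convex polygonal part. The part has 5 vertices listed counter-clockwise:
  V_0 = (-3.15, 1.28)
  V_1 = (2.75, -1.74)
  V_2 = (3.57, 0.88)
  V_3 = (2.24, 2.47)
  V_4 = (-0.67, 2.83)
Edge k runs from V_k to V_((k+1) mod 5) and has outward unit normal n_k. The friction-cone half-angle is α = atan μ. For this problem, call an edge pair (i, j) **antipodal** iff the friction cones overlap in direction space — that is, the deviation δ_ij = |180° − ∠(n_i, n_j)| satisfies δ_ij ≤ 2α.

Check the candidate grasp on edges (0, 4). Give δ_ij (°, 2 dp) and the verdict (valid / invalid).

α = atan 0.75 = 36.87°;  2α = 73.74°
edge 0: e_0 = (+5.90, -3.02);  n_0 = (-0.4556, -0.8902)
edge 4: e_4 = (-2.48, -1.55);  n_4 = (-0.5300, +0.8480)
∠(n_0, n_4) = 120.89°
δ = |180° − 120.89°| = 59.11°
59.11° ≤ 2α = 73.74°  →  valid

δ = 59.11°, valid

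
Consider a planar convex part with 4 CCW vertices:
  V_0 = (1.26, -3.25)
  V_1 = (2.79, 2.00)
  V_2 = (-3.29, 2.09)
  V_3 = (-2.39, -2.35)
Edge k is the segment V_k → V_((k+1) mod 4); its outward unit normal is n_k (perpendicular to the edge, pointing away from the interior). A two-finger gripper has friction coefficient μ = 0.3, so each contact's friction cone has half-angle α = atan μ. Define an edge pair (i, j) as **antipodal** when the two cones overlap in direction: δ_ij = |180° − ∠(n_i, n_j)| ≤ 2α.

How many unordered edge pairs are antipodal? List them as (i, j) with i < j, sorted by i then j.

α = atan 0.3 = 16.70°;  2α = 33.40°
n_0 = (+0.9601, -0.2798)
n_1 = (+0.0148, +0.9999)
n_2 = (-0.9801, -0.1987)
n_3 = (-0.2394, -0.9709)
  (0,1): δ = 74.60°  ·
  (0,2): δ = 27.71°  ✓
  (0,3): δ = 92.40°  ·
  (1,2): δ = 77.69°  ·
  (1,3): δ = 13.00°  ✓
  (2,3): δ = 115.31°  ·
antipodal pairs: 2

count = 2; pairs: (0,2), (1,3)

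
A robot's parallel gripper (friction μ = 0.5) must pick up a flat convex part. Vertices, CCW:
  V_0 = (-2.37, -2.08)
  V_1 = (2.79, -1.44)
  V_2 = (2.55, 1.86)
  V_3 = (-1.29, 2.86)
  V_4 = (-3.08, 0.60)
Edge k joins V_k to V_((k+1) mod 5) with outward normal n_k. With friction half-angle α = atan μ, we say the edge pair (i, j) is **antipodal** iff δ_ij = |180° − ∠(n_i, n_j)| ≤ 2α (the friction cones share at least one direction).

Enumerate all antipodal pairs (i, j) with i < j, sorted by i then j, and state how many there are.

α = atan 0.5 = 26.57°;  2α = 53.13°
n_0 = (+0.1231, -0.9924)
n_1 = (+0.9974, +0.0725)
n_2 = (+0.2520, +0.9677)
n_3 = (-0.7839, +0.6209)
n_4 = (-0.9667, -0.2561)
  (0,1): δ = 92.91°  ·
  (0,2): δ = 21.67°  ✓
  (0,3): δ = 44.55°  ✓
  (0,4): δ = 97.77°  ·
  (1,2): δ = 108.76°  ·
  (1,3): δ = 42.54°  ✓
  (1,4): δ = 10.68°  ✓
  (2,3): δ = 113.78°  ·
  (2,4): δ = 60.57°  ·
  (3,4): δ = 126.78°  ·
antipodal pairs: 4

count = 4; pairs: (0,2), (0,3), (1,3), (1,4)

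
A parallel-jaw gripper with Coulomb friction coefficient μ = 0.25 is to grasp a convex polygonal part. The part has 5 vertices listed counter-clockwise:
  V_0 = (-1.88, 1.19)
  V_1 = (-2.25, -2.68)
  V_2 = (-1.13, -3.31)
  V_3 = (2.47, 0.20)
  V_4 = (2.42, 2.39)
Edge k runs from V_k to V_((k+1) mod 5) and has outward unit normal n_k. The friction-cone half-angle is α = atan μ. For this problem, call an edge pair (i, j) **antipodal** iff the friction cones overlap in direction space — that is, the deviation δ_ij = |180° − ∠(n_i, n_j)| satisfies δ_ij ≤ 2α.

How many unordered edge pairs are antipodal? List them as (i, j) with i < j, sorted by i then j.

α = atan 0.25 = 14.04°;  2α = 28.07°
n_0 = (-0.9955, +0.0952)
n_1 = (-0.4903, -0.8716)
n_2 = (+0.6981, -0.7160)
n_3 = (+0.9997, +0.0228)
n_4 = (-0.2688, +0.9632)
  (0,1): δ = 113.90°  ·
  (0,2): δ = 40.26°  ·
  (0,3): δ = 6.77°  ✓
  (0,4): δ = 111.05°  ·
  (1,2): δ = 106.37°  ·
  (1,3): δ = 59.33°  ·
  (1,4): δ = 44.95°  ·
  (2,3): δ = 132.97°  ·
  (2,4): δ = 28.68°  ·
  (3,4): δ = 75.72°  ·
antipodal pairs: 1

count = 1; pairs: (0,3)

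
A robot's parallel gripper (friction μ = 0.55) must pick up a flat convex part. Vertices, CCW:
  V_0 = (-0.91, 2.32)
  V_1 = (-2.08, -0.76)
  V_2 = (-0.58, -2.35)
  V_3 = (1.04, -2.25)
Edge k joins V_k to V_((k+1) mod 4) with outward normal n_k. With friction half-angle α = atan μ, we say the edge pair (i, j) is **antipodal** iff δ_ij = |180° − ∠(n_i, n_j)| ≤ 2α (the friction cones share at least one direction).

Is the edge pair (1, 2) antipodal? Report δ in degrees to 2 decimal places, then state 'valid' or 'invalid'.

α = atan 0.55 = 28.81°;  2α = 57.62°
edge 1: e_1 = (+1.50, -1.59);  n_1 = (-0.7274, -0.6862)
edge 2: e_2 = (+1.62, +0.10);  n_2 = (+0.0616, -0.9981)
∠(n_1, n_2) = 50.20°
δ = |180° − 50.20°| = 129.80°
129.80° > 2α = 57.62°  →  invalid

δ = 129.80°, invalid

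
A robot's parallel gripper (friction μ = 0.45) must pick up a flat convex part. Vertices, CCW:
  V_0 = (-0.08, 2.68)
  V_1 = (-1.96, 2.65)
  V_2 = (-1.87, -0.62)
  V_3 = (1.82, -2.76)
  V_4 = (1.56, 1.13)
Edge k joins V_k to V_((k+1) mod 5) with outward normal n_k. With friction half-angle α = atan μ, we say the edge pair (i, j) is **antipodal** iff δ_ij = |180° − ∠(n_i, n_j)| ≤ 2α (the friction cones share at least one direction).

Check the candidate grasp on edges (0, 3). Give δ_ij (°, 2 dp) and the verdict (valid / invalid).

δ = 92.91°, invalid

α = atan 0.45 = 24.23°;  2α = 48.46°
edge 0: e_0 = (-1.88, -0.03);  n_0 = (-0.0160, +0.9999)
edge 3: e_3 = (-0.26, +3.89);  n_3 = (+0.9978, +0.0667)
∠(n_0, n_3) = 87.09°
δ = |180° − 87.09°| = 92.91°
92.91° > 2α = 48.46°  →  invalid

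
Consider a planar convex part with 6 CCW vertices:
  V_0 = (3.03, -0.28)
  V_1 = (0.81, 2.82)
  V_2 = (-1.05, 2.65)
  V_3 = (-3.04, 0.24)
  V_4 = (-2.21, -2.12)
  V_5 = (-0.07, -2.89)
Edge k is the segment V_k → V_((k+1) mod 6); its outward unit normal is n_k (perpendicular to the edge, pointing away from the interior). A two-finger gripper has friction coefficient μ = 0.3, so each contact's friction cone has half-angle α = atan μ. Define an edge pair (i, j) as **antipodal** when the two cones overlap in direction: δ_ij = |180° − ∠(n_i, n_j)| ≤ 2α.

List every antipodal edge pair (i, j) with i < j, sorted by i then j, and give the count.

count = 3; pairs: (0,3), (1,4), (2,5)

α = atan 0.3 = 16.70°;  2α = 33.40°
n_0 = (+0.8130, +0.5822)
n_1 = (-0.0910, +0.9958)
n_2 = (-0.7711, +0.6367)
n_3 = (-0.9434, -0.3318)
n_4 = (-0.3386, -0.9409)
n_5 = (+0.6441, -0.7650)
  (0,1): δ = 120.39°  ·
  (0,2): δ = 75.15°  ·
  (0,3): δ = 16.23°  ✓
  (0,4): δ = 34.60°  ·
  (0,5): δ = 94.49°  ·
  (1,2): δ = 134.77°  ·
  (1,3): δ = 75.85°  ·
  (1,4): δ = 25.01°  ✓
  (1,5): δ = 34.87°  ·
  (2,3): δ = 121.08°  ·
  (2,4): δ = 70.24°  ·
  (2,5): δ = 10.36°  ✓
  (3,4): δ = 129.17°  ·
  (3,5): δ = 69.28°  ·
  (4,5): δ = 120.12°  ·
antipodal pairs: 3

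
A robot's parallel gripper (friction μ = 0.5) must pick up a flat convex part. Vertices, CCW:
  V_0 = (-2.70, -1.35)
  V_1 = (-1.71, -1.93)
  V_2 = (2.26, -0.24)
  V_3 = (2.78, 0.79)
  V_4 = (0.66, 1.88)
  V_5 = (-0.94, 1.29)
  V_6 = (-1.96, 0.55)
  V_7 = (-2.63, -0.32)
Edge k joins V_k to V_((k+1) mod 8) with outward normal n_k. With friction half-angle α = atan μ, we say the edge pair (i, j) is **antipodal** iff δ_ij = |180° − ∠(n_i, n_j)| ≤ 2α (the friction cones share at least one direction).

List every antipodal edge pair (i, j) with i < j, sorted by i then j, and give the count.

α = atan 0.5 = 26.57°;  2α = 53.13°
n_0 = (-0.5055, -0.8628)
n_1 = (+0.3917, -0.9201)
n_2 = (+0.8927, -0.4507)
n_3 = (+0.4573, +0.8893)
n_4 = (-0.3460, +0.9382)
n_5 = (-0.5872, +0.8094)
n_6 = (-0.7923, +0.6102)
n_7 = (-0.9977, +0.0678)
  (0,1): δ = 126.58°  ·
  (0,2): δ = 86.42°  ·
  (0,3): δ = 3.15°  ✓
  (0,4): δ = 50.61°  ✓
  (0,5): δ = 66.32°  ·
  (0,6): δ = 82.76°  ·
  (0,7): δ = 116.48°  ·
  (1,2): δ = 139.85°  ·
  (1,3): δ = 50.27°  ✓
  (1,4): δ = 2.82°  ✓
  (1,5): δ = 12.90°  ✓
  (1,6): δ = 29.34°  ✓
  (1,7): δ = 63.05°  ·
  (2,3): δ = 90.42°  ·
  (2,4): δ = 42.97°  ✓
  (2,5): δ = 27.25°  ✓
  (2,6): δ = 10.81°  ✓
  (2,7): δ = 22.90°  ✓
  (3,4): δ = 132.55°  ·
  (3,5): δ = 116.83°  ·
  (3,6): δ = 100.39°  ·
  (3,7): δ = 66.68°  ·
  (4,5): δ = 164.28°  ·
  (4,6): δ = 147.84°  ·
  (4,7): δ = 114.13°  ·
  (5,6): δ = 163.56°  ·
  (5,7): δ = 129.85°  ·
  (6,7): δ = 146.29°  ·
antipodal pairs: 10

count = 10; pairs: (0,3), (0,4), (1,3), (1,4), (1,5), (1,6), (2,4), (2,5), (2,6), (2,7)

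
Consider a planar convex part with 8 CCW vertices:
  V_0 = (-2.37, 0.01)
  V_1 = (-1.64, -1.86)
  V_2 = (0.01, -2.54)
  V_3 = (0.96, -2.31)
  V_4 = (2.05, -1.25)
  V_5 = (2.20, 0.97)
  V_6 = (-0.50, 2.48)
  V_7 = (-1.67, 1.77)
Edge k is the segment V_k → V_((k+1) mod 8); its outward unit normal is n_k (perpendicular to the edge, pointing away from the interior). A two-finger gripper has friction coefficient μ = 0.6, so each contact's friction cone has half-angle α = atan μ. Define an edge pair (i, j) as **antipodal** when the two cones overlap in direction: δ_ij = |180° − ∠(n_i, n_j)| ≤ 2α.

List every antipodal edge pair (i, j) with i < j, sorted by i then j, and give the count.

α = atan 0.6 = 30.96°;  2α = 61.93°
n_0 = (-0.9315, -0.3636)
n_1 = (-0.3810, -0.9246)
n_2 = (+0.2353, -0.9719)
n_3 = (+0.6972, -0.7169)
n_4 = (+0.9977, -0.0674)
n_5 = (+0.4881, +0.8728)
n_6 = (-0.5188, +0.8549)
n_7 = (-0.9292, +0.3696)
  (0,1): δ = 133.72°  ·
  (0,2): δ = 97.71°  ·
  (0,3): δ = 67.12°  ·
  (0,4): δ = 25.19°  ✓
  (0,5): δ = 39.46°  ✓
  (0,6): δ = 99.93°  ·
  (0,7): δ = 136.99°  ·
  (1,2): δ = 143.99°  ·
  (1,3): δ = 113.40°  ·
  (1,4): δ = 71.47°  ·
  (1,5): δ = 6.82°  ✓
  (1,6): δ = 53.65°  ✓
  (1,7): δ = 90.71°  ·
  (2,3): δ = 149.41°  ·
  (2,4): δ = 107.48°  ·
  (2,5): δ = 42.83°  ✓
  (2,6): δ = 17.64°  ✓
  (2,7): δ = 54.70°  ✓
  (3,4): δ = 138.07°  ·
  (3,5): δ = 73.42°  ·
  (3,6): δ = 12.95°  ✓
  (3,7): δ = 24.11°  ✓
  (4,5): δ = 115.35°  ·
  (4,6): δ = 54.88°  ✓
  (4,7): δ = 17.82°  ✓
  (5,6): δ = 119.53°  ·
  (5,7): δ = 82.47°  ·
  (6,7): δ = 142.94°  ·
antipodal pairs: 11

count = 11; pairs: (0,4), (0,5), (1,5), (1,6), (2,5), (2,6), (2,7), (3,6), (3,7), (4,6), (4,7)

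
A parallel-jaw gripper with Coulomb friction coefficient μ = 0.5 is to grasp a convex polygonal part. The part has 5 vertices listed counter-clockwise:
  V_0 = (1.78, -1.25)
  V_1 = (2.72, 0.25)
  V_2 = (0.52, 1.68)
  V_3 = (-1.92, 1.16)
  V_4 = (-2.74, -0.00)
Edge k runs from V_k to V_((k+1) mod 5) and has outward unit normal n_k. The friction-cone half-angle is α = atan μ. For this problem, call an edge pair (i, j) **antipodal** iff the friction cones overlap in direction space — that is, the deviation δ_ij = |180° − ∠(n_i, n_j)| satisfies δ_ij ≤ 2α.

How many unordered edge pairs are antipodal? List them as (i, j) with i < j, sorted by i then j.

count = 4; pairs: (0,2), (0,3), (1,4), (2,4)

α = atan 0.5 = 26.57°;  2α = 53.13°
n_0 = (+0.8474, -0.5310)
n_1 = (+0.5450, +0.8384)
n_2 = (-0.2084, +0.9780)
n_3 = (-0.8166, +0.5772)
n_4 = (-0.2665, -0.9638)
  (0,1): δ = 90.95°  ·
  (0,2): δ = 45.90°  ✓
  (0,3): δ = 3.18°  ✓
  (0,4): δ = 106.62°  ·
  (1,2): δ = 134.95°  ·
  (1,3): δ = 92.23°  ·
  (1,4): δ = 17.57°  ✓
  (2,3): δ = 137.29°  ·
  (2,4): δ = 27.49°  ✓
  (3,4): δ = 70.20°  ·
antipodal pairs: 4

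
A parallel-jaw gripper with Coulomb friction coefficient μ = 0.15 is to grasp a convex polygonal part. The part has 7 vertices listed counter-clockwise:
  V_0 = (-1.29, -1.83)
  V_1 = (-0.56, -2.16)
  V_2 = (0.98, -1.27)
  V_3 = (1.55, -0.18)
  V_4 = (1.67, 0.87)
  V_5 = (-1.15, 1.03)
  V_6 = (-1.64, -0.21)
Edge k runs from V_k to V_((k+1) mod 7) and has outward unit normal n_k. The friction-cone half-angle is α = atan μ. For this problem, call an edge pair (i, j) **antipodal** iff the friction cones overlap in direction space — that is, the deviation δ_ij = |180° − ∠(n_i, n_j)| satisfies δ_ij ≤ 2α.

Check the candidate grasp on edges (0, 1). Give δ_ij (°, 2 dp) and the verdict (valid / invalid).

δ = 125.65°, invalid

α = atan 0.15 = 8.53°;  2α = 17.06°
edge 0: e_0 = (+0.73, -0.33);  n_0 = (-0.4119, -0.9112)
edge 1: e_1 = (+1.54, +0.89);  n_1 = (+0.5004, -0.8658)
∠(n_0, n_1) = 54.35°
δ = |180° − 54.35°| = 125.65°
125.65° > 2α = 17.06°  →  invalid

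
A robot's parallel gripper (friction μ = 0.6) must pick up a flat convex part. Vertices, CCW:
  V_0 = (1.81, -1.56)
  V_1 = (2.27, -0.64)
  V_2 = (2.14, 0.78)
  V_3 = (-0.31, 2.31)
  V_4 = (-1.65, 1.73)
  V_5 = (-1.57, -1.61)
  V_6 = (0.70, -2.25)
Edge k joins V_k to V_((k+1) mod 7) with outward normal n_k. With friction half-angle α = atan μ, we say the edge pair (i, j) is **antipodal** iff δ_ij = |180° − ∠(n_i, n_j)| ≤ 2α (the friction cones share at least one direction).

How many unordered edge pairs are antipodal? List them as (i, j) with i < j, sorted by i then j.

count = 8; pairs: (0,3), (0,4), (1,4), (2,4), (2,5), (3,5), (3,6), (4,6)

α = atan 0.6 = 30.96°;  2α = 61.93°
n_0 = (+0.8944, -0.4472)
n_1 = (+0.9958, +0.0912)
n_2 = (+0.5297, +0.8482)
n_3 = (-0.3972, +0.9177)
n_4 = (-0.9997, -0.0239)
n_5 = (-0.2714, -0.9625)
n_6 = (+0.5279, -0.8493)
  (0,1): δ = 148.20°  ·
  (0,2): δ = 95.42°  ·
  (0,3): δ = 40.03°  ✓
  (0,4): δ = 27.94°  ✓
  (0,5): δ = 100.82°  ·
  (0,6): δ = 148.43°  ·
  (1,2): δ = 127.22°  ·
  (1,3): δ = 71.83°  ·
  (1,4): δ = 3.86°  ✓
  (1,5): δ = 69.02°  ·
  (1,6): δ = 116.64°  ·
  (2,3): δ = 124.61°  ·
  (2,4): δ = 56.64°  ✓
  (2,5): δ = 16.24°  ✓
  (2,6): δ = 63.85°  ·
  (3,4): δ = 112.03°  ·
  (3,5): δ = 39.15°  ✓
  (3,6): δ = 8.46°  ✓
  (4,5): δ = 107.12°  ·
  (4,6): δ = 59.51°  ✓
  (5,6): δ = 132.39°  ·
antipodal pairs: 8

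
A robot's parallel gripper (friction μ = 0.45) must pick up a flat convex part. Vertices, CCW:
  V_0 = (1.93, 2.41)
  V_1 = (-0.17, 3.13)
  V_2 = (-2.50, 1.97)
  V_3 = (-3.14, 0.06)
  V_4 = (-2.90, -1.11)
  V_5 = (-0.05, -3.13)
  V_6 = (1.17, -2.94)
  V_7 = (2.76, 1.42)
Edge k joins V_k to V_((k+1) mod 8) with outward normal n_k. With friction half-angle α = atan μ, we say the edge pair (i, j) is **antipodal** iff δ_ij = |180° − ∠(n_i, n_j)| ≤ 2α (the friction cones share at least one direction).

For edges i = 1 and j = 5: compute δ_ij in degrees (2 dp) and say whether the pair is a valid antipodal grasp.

δ = 17.61°, valid

α = atan 0.45 = 24.23°;  2α = 48.46°
edge 1: e_1 = (-2.33, -1.16);  n_1 = (-0.4457, +0.8952)
edge 5: e_5 = (+1.22, +0.19);  n_5 = (+0.1539, -0.9881)
∠(n_1, n_5) = 162.39°
δ = |180° − 162.39°| = 17.61°
17.61° ≤ 2α = 48.46°  →  valid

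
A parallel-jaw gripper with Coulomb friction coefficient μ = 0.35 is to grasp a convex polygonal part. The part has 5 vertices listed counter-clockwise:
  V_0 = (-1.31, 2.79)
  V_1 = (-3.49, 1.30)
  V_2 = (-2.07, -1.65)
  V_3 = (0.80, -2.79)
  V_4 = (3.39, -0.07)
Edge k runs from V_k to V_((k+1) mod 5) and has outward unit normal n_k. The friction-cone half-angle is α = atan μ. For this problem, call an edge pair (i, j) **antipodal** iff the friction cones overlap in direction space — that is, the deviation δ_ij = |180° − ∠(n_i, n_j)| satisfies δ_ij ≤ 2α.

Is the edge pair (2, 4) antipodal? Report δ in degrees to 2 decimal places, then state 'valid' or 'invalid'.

α = atan 0.35 = 19.29°;  2α = 38.58°
edge 2: e_2 = (+2.87, -1.14);  n_2 = (-0.3692, -0.9294)
edge 4: e_4 = (-4.70, +2.86);  n_4 = (+0.5198, +0.8543)
∠(n_2, n_4) = 170.34°
δ = |180° − 170.34°| = 9.66°
9.66° ≤ 2α = 38.58°  →  valid

δ = 9.66°, valid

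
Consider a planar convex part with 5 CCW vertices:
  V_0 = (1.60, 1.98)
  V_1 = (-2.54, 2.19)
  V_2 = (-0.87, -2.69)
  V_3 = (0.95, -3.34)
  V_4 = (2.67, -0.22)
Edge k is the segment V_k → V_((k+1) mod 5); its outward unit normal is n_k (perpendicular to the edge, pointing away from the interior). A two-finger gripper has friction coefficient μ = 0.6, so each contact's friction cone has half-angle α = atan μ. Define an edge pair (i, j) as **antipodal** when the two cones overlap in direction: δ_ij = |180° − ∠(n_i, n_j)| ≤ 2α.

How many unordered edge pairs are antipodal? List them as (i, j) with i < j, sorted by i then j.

count = 4; pairs: (0,2), (1,3), (1,4), (2,4)

α = atan 0.6 = 30.96°;  2α = 61.93°
n_0 = (+0.0507, +0.9987)
n_1 = (-0.9461, -0.3238)
n_2 = (-0.3363, -0.9417)
n_3 = (+0.8757, -0.4828)
n_4 = (+0.8993, +0.4374)
  (0,1): δ = 68.20°  ·
  (0,2): δ = 16.75°  ✓
  (0,3): δ = 64.04°  ·
  (0,4): δ = 118.84°  ·
  (1,2): δ = 128.55°  ·
  (1,3): δ = 47.76°  ✓
  (1,4): δ = 7.04°  ✓
  (2,3): δ = 99.21°  ·
  (2,4): δ = 44.41°  ✓
  (3,4): δ = 125.20°  ·
antipodal pairs: 4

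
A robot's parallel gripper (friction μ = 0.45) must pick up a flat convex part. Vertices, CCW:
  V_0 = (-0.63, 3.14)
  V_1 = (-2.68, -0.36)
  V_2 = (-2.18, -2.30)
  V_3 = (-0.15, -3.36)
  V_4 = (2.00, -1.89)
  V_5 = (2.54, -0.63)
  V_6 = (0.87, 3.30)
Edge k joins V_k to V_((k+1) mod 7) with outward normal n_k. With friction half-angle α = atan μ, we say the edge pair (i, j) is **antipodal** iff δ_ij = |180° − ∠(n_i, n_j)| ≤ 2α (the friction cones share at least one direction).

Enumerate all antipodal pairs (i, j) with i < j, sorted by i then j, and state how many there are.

α = atan 0.45 = 24.23°;  2α = 48.46°
n_0 = (-0.8629, +0.5054)
n_1 = (-0.9684, -0.2496)
n_2 = (-0.4629, -0.8864)
n_3 = (+0.5644, -0.8255)
n_4 = (+0.9191, -0.3939)
n_5 = (+0.9204, +0.3911)
n_6 = (-0.1061, +0.9944)
  (0,1): δ = 135.19°  ·
  (0,2): δ = 87.21°  ·
  (0,3): δ = 25.28°  ✓
  (0,4): δ = 7.16°  ✓
  (0,5): δ = 53.38°  ·
  (0,6): δ = 126.45°  ·
  (1,2): δ = 132.02°  ·
  (1,3): δ = 70.09°  ·
  (1,4): δ = 37.65°  ✓
  (1,5): δ = 8.57°  ✓
  (1,6): δ = 81.64°  ·
  (2,3): δ = 118.07°  ·
  (2,4): δ = 85.63°  ·
  (2,5): δ = 39.41°  ✓
  (2,6): δ = 33.66°  ✓
  (3,4): δ = 147.56°  ·
  (3,5): δ = 101.34°  ·
  (3,6): δ = 28.27°  ✓
  (4,5): δ = 133.78°  ·
  (4,6): δ = 60.71°  ·
  (5,6): δ = 106.93°  ·
antipodal pairs: 7

count = 7; pairs: (0,3), (0,4), (1,4), (1,5), (2,5), (2,6), (3,6)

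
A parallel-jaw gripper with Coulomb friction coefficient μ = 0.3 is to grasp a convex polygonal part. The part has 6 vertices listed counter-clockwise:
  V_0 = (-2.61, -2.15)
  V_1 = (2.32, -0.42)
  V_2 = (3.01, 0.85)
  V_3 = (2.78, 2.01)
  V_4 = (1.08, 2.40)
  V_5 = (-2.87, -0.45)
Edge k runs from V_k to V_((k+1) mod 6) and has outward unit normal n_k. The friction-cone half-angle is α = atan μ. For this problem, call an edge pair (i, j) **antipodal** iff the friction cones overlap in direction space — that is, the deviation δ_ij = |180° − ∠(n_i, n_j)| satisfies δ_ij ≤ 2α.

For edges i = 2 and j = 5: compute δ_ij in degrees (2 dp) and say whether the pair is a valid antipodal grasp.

α = atan 0.3 = 16.70°;  2α = 33.40°
edge 2: e_2 = (-0.23, +1.16);  n_2 = (+0.9809, +0.1945)
edge 5: e_5 = (+0.26, -1.70);  n_5 = (-0.9885, -0.1512)
∠(n_2, n_5) = 177.48°
δ = |180° − 177.48°| = 2.52°
2.52° ≤ 2α = 33.40°  →  valid

δ = 2.52°, valid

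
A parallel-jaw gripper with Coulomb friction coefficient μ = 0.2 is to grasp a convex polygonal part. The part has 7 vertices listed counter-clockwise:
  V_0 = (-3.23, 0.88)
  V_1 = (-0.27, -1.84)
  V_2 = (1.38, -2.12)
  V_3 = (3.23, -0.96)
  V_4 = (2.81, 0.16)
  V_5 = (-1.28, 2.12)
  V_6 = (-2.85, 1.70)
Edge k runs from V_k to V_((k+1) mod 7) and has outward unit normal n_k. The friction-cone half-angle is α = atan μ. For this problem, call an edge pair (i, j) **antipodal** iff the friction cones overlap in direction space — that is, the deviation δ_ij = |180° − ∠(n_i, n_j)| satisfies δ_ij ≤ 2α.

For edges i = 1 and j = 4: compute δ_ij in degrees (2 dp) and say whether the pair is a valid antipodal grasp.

δ = 15.97°, valid

α = atan 0.2 = 11.31°;  2α = 22.62°
edge 1: e_1 = (+1.65, -0.28);  n_1 = (-0.1673, -0.9859)
edge 4: e_4 = (-4.09, +1.96);  n_4 = (+0.4322, +0.9018)
∠(n_1, n_4) = 164.03°
δ = |180° − 164.03°| = 15.97°
15.97° ≤ 2α = 22.62°  →  valid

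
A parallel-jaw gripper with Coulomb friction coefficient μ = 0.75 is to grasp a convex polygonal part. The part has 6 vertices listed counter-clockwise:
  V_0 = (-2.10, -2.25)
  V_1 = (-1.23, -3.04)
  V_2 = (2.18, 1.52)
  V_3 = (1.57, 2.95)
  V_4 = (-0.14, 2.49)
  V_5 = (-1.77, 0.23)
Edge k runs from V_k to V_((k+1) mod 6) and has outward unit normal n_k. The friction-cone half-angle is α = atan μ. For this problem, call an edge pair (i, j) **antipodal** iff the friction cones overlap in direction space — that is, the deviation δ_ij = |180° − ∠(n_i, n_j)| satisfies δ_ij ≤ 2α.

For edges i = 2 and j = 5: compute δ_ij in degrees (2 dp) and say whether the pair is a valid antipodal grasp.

δ = 30.68°, valid

α = atan 0.75 = 36.87°;  2α = 73.74°
edge 2: e_2 = (-0.61, +1.43);  n_2 = (+0.9198, +0.3924)
edge 5: e_5 = (-0.33, -2.48);  n_5 = (-0.9913, +0.1319)
∠(n_2, n_5) = 149.32°
δ = |180° − 149.32°| = 30.68°
30.68° ≤ 2α = 73.74°  →  valid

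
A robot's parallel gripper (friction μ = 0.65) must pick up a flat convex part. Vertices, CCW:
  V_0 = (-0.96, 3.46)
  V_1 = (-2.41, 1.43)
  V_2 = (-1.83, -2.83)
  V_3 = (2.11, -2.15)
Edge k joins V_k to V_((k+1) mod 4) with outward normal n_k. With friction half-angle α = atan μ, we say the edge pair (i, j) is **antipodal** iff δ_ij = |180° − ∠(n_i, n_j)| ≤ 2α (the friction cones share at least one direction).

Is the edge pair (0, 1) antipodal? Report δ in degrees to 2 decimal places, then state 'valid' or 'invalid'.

δ = 136.71°, invalid

α = atan 0.65 = 33.02°;  2α = 66.05°
edge 0: e_0 = (-1.45, -2.03);  n_0 = (-0.8137, +0.5812)
edge 1: e_1 = (+0.58, -4.26);  n_1 = (-0.9909, -0.1349)
∠(n_0, n_1) = 43.29°
δ = |180° − 43.29°| = 136.71°
136.71° > 2α = 66.05°  →  invalid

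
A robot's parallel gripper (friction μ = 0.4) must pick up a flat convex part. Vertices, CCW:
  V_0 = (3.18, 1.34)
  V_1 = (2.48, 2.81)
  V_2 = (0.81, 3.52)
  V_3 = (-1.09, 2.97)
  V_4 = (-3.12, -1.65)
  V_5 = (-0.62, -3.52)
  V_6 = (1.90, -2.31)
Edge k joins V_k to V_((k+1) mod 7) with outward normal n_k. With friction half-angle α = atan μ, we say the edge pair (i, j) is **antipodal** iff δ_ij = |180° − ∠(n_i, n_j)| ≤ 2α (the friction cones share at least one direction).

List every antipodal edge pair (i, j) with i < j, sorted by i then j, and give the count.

α = atan 0.4 = 21.80°;  2α = 43.60°
n_0 = (+0.9029, +0.4299)
n_1 = (+0.3913, +0.9203)
n_2 = (-0.2781, +0.9606)
n_3 = (-0.9155, +0.4023)
n_4 = (-0.5990, -0.8008)
n_5 = (+0.4328, -0.9015)
n_6 = (+0.9437, -0.3309)
  (0,1): δ = 138.50°  ·
  (0,2): δ = 99.32°  ·
  (0,3): δ = 49.18°  ·
  (0,4): δ = 27.74°  ✓
  (0,5): δ = 90.19°  ·
  (0,6): δ = 135.21°  ·
  (1,2): δ = 140.82°  ·
  (1,3): δ = 90.69°  ·
  (1,4): δ = 13.76°  ✓
  (1,5): δ = 48.68°  ·
  (1,6): δ = 93.71°  ·
  (2,3): δ = 129.86°  ·
  (2,4): δ = 52.94°  ·
  (2,5): δ = 9.50°  ✓
  (2,6): δ = 54.53°  ·
  (3,4): δ = 103.08°  ·
  (3,5): δ = 40.63°  ✓
  (3,6): δ = 4.40°  ✓
  (4,5): δ = 117.56°  ·
  (4,6): δ = 72.53°  ·
  (5,6): δ = 134.97°  ·
antipodal pairs: 5

count = 5; pairs: (0,4), (1,4), (2,5), (3,5), (3,6)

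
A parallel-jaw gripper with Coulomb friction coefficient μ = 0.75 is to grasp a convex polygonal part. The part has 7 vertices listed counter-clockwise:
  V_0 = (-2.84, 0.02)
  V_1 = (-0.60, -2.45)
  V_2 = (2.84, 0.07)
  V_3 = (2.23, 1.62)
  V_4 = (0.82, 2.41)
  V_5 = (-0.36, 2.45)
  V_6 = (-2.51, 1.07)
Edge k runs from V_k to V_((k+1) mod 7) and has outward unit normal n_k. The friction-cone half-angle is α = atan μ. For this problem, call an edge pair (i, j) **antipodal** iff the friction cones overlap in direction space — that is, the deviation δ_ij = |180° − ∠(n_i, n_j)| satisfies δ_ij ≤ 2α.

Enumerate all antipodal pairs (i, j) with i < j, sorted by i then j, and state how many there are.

α = atan 0.75 = 36.87°;  2α = 73.74°
n_0 = (-0.7408, -0.6718)
n_1 = (+0.5910, -0.8067)
n_2 = (+0.9305, +0.3662)
n_3 = (+0.4888, +0.8724)
n_4 = (+0.0339, +0.9994)
n_5 = (-0.5402, +0.8416)
n_6 = (-0.9540, +0.2998)
  (0,1): δ = 95.98°  ·
  (0,2): δ = 20.72°  ✓
  (0,3): δ = 18.53°  ✓
  (0,4): δ = 45.85°  ✓
  (0,5): δ = 80.49°  ·
  (0,6): δ = 120.35°  ·
  (1,2): δ = 104.74°  ·
  (1,3): δ = 65.49°  ✓
  (1,4): δ = 38.17°  ✓
  (1,5): δ = 3.53°  ✓
  (1,6): δ = 36.33°  ✓
  (2,3): δ = 140.74°  ·
  (2,4): δ = 113.42°  ·
  (2,5): δ = 78.79°  ·
  (2,6): δ = 38.93°  ✓
  (3,4): δ = 152.68°  ·
  (3,5): δ = 118.04°  ·
  (3,6): δ = 78.19°  ·
  (4,5): δ = 145.36°  ·
  (4,6): δ = 105.51°  ·
  (5,6): δ = 140.14°  ·
antipodal pairs: 8

count = 8; pairs: (0,2), (0,3), (0,4), (1,3), (1,4), (1,5), (1,6), (2,6)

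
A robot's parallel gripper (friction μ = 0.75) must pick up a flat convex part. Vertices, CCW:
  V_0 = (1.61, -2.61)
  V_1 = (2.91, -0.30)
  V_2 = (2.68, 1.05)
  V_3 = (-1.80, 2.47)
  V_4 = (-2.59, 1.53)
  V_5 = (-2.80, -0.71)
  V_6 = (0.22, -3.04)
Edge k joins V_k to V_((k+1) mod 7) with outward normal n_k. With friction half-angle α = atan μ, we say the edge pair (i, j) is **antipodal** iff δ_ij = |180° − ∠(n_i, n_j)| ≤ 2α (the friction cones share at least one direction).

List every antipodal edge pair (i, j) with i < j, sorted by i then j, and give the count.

α = atan 0.75 = 36.87°;  2α = 73.74°
n_0 = (+0.8715, -0.4904)
n_1 = (+0.9858, +0.1680)
n_2 = (+0.3021, +0.9533)
n_3 = (-0.7655, +0.6434)
n_4 = (-0.9956, +0.0933)
n_5 = (-0.6109, -0.7917)
n_6 = (+0.2955, -0.9553)
  (0,1): δ = 140.96°  ·
  (0,2): δ = 78.22°  ·
  (0,3): δ = 10.68°  ✓
  (0,4): δ = 24.01°  ✓
  (0,5): δ = 81.72°  ·
  (0,6): δ = 136.56°  ·
  (1,2): δ = 117.26°  ·
  (1,3): δ = 49.71°  ✓
  (1,4): δ = 15.02°  ✓
  (1,5): δ = 42.68°  ✓
  (1,6): δ = 97.52°  ·
  (2,3): δ = 112.46°  ·
  (2,4): δ = 77.77°  ·
  (2,5): δ = 20.06°  ✓
  (2,6): δ = 34.78°  ✓
  (3,4): δ = 145.31°  ·
  (3,5): δ = 87.61°  ·
  (3,6): δ = 32.77°  ✓
  (4,5): δ = 122.30°  ·
  (4,6): δ = 67.45°  ✓
  (5,6): δ = 125.16°  ·
antipodal pairs: 9

count = 9; pairs: (0,3), (0,4), (1,3), (1,4), (1,5), (2,5), (2,6), (3,6), (4,6)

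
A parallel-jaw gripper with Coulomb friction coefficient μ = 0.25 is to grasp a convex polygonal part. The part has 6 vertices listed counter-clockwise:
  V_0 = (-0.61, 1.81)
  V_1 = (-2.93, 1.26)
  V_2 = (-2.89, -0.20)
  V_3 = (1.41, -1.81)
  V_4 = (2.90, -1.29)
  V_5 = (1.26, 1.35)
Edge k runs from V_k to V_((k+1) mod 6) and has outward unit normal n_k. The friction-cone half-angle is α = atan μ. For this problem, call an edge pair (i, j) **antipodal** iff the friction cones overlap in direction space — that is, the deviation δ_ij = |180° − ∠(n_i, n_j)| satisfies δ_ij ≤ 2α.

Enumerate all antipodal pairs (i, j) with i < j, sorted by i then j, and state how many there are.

count = 2; pairs: (0,3), (2,5)

α = atan 0.25 = 14.04°;  2α = 28.07°
n_0 = (-0.2307, +0.9730)
n_1 = (-0.9996, -0.0274)
n_2 = (-0.3506, -0.9365)
n_3 = (+0.3295, -0.9442)
n_4 = (+0.8494, +0.5277)
n_5 = (+0.2389, +0.9711)
  (0,1): δ = 101.77°  ·
  (0,2): δ = 33.86°  ·
  (0,3): δ = 5.90°  ✓
  (0,4): δ = 108.51°  ·
  (0,5): δ = 152.84°  ·
  (1,2): δ = 112.10°  ·
  (1,3): δ = 72.33°  ·
  (1,4): δ = 30.28°  ·
  (1,5): δ = 74.61°  ·
  (2,3): δ = 140.23°  ·
  (2,4): δ = 37.62°  ·
  (2,5): δ = 6.71°  ✓
  (3,4): δ = 77.39°  ·
  (3,5): δ = 33.06°  ·
  (4,5): δ = 135.67°  ·
antipodal pairs: 2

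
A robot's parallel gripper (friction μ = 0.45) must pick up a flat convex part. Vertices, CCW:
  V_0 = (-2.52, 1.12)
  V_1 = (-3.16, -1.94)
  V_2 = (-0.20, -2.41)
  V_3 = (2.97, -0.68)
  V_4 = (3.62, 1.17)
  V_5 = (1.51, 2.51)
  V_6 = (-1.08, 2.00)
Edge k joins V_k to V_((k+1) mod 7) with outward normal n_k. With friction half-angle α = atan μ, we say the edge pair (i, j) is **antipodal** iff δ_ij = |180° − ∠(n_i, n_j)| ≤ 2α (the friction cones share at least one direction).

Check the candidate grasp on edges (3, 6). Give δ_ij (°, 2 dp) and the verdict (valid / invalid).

α = atan 0.45 = 24.23°;  2α = 48.46°
edge 3: e_3 = (+0.65, +1.85);  n_3 = (+0.9435, -0.3315)
edge 6: e_6 = (-1.44, -0.88);  n_6 = (-0.5215, +0.8533)
∠(n_3, n_6) = 140.79°
δ = |180° − 140.79°| = 39.21°
39.21° ≤ 2α = 48.46°  →  valid

δ = 39.21°, valid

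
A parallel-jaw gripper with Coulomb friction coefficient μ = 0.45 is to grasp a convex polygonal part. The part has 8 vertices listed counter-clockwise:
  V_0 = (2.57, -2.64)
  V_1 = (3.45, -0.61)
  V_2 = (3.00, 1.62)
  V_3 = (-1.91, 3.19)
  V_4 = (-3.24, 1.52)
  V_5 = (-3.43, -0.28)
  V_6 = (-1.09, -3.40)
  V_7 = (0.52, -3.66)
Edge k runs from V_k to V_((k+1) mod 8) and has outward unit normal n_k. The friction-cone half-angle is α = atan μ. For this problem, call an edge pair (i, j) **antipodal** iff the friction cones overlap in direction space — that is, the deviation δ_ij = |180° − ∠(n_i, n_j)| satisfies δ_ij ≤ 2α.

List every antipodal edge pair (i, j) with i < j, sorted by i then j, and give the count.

count = 8; pairs: (0,3), (0,4), (1,4), (1,5), (2,5), (2,6), (2,7), (3,7)

α = atan 0.45 = 24.23°;  2α = 48.46°
n_0 = (+0.9175, -0.3977)
n_1 = (+0.9802, +0.1978)
n_2 = (+0.3046, +0.9525)
n_3 = (-0.7822, +0.6230)
n_4 = (-0.9945, +0.1050)
n_5 = (-0.8000, -0.6000)
n_6 = (-0.1594, -0.9872)
n_7 = (+0.4455, -0.8953)
  (0,1): δ = 145.15°  ·
  (0,2): δ = 84.30°  ·
  (0,3): δ = 15.10°  ✓
  (0,4): δ = 17.41°  ✓
  (0,5): δ = 60.31°  ·
  (0,6): δ = 104.26°  ·
  (0,7): δ = 139.89°  ·
  (1,2): δ = 119.14°  ·
  (1,3): δ = 49.94°  ·
  (1,4): δ = 17.43°  ✓
  (1,5): δ = 25.46°  ✓
  (1,6): δ = 69.42°  ·
  (1,7): δ = 105.04°  ·
  (2,3): δ = 110.80°  ·
  (2,4): δ = 78.29°  ·
  (2,5): δ = 35.40°  ✓
  (2,6): δ = 8.56°  ✓
  (2,7): δ = 44.19°  ✓
  (3,4): δ = 147.49°  ·
  (3,5): δ = 104.60°  ·
  (3,6): δ = 60.64°  ·
  (3,7): δ = 25.01°  ✓
  (4,5): δ = 137.10°  ·
  (4,6): δ = 93.15°  ·
  (4,7): δ = 57.52°  ·
  (5,6): δ = 136.04°  ·
  (5,7): δ = 100.42°  ·
  (6,7): δ = 144.37°  ·
antipodal pairs: 8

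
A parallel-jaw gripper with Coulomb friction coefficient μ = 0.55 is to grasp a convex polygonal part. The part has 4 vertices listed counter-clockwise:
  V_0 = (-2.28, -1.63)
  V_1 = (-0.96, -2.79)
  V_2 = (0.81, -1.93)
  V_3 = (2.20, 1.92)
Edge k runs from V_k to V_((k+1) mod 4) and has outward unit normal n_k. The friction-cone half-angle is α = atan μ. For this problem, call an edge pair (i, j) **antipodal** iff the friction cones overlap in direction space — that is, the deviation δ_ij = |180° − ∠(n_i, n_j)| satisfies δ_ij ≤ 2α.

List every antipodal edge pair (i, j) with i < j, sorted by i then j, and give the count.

count = 2; pairs: (1,3), (2,3)

α = atan 0.55 = 28.81°;  2α = 57.62°
n_0 = (-0.6601, -0.7512)
n_1 = (+0.4370, -0.8995)
n_2 = (+0.9406, -0.3396)
n_3 = (-0.6211, +0.7838)
  (0,1): δ = 112.78°  ·
  (0,2): δ = 68.54°  ·
  (0,3): δ = 79.70°  ·
  (1,2): δ = 135.77°  ·
  (1,3): δ = 12.48°  ✓
  (2,3): δ = 31.75°  ✓
antipodal pairs: 2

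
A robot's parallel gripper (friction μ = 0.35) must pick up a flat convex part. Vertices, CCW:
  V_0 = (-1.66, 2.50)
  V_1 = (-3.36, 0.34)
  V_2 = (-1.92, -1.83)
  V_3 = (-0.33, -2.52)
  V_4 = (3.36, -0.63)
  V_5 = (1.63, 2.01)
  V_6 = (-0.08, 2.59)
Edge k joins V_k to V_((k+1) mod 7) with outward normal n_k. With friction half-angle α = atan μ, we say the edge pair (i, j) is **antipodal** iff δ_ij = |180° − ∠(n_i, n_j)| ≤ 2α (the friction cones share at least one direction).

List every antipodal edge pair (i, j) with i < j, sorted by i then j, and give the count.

α = atan 0.35 = 19.29°;  2α = 38.58°
n_0 = (-0.7858, +0.6185)
n_1 = (-0.8332, -0.5529)
n_2 = (-0.3981, -0.9173)
n_3 = (+0.4559, -0.8900)
n_4 = (+0.8364, +0.5481)
n_5 = (+0.3212, +0.9470)
n_6 = (-0.0569, +0.9984)
  (0,1): δ = 108.23°  ·
  (0,2): δ = 75.25°  ·
  (0,3): δ = 24.67°  ✓
  (0,4): δ = 71.44°  ·
  (0,5): δ = 109.47°  ·
  (0,6): δ = 131.46°  ·
  (1,2): δ = 147.03°  ·
  (1,3): δ = 96.45°  ·
  (1,4): δ = 0.33°  ✓
  (1,5): δ = 37.70°  ✓
  (1,6): δ = 59.69°  ·
  (2,3): δ = 129.42°  ·
  (2,4): δ = 33.30°  ✓
  (2,5): δ = 4.72°  ✓
  (2,6): δ = 26.72°  ✓
  (3,4): δ = 83.88°  ·
  (3,5): δ = 45.86°  ·
  (3,6): δ = 23.86°  ✓
  (4,5): δ = 141.97°  ·
  (4,6): δ = 119.98°  ·
  (5,6): δ = 158.00°  ·
antipodal pairs: 7

count = 7; pairs: (0,3), (1,4), (1,5), (2,4), (2,5), (2,6), (3,6)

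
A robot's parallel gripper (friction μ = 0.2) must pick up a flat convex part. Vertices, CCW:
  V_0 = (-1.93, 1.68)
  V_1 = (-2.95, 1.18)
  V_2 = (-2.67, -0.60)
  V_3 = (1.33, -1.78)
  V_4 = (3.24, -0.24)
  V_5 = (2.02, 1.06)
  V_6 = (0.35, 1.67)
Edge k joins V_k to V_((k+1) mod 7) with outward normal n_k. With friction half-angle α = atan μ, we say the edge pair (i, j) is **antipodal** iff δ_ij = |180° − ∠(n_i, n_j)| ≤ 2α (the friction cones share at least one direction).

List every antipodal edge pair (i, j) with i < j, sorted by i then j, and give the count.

count = 3; pairs: (0,3), (2,5), (2,6)

α = atan 0.2 = 11.31°;  2α = 22.62°
n_0 = (-0.4402, +0.8979)
n_1 = (-0.9879, -0.1554)
n_2 = (-0.2829, -0.9591)
n_3 = (+0.6277, -0.7785)
n_4 = (+0.7292, +0.6843)
n_5 = (+0.3431, +0.9393)
n_6 = (+0.0044, +1.0000)
  (0,1): δ = 107.17°  ·
  (0,2): δ = 42.55°  ·
  (0,3): δ = 12.76°  ✓
  (0,4): δ = 107.07°  ·
  (0,5): δ = 133.82°  ·
  (0,6): δ = 153.63°  ·
  (1,2): δ = 115.38°  ·
  (1,3): δ = 60.06°  ·
  (1,4): δ = 34.24°  ·
  (1,5): δ = 60.99°  ·
  (1,6): δ = 80.81°  ·
  (2,3): δ = 124.69°  ·
  (2,4): δ = 30.38°  ·
  (2,5): δ = 3.63°  ✓
  (2,6): δ = 16.18°  ✓
  (3,4): δ = 85.70°  ·
  (3,5): δ = 58.94°  ·
  (3,6): δ = 39.13°  ·
  (4,5): δ = 153.25°  ·
  (4,6): δ = 133.43°  ·
  (5,6): δ = 160.19°  ·
antipodal pairs: 3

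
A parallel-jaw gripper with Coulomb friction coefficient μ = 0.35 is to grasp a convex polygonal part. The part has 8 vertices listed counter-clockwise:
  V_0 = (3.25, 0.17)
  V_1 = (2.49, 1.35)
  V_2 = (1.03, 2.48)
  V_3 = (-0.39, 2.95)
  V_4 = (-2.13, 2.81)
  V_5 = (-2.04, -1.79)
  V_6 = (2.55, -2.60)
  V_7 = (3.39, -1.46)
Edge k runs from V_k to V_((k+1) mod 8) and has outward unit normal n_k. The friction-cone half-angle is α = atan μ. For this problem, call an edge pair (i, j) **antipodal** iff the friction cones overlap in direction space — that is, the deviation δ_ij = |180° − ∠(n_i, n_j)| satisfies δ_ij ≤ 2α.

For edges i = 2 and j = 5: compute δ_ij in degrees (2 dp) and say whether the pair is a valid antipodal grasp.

α = atan 0.35 = 19.29°;  2α = 38.58°
edge 2: e_2 = (-1.42, +0.47);  n_2 = (+0.3142, +0.9493)
edge 5: e_5 = (+4.59, -0.81);  n_5 = (-0.1738, -0.9848)
∠(n_2, n_5) = 171.69°
δ = |180° − 171.69°| = 8.31°
8.31° ≤ 2α = 38.58°  →  valid

δ = 8.31°, valid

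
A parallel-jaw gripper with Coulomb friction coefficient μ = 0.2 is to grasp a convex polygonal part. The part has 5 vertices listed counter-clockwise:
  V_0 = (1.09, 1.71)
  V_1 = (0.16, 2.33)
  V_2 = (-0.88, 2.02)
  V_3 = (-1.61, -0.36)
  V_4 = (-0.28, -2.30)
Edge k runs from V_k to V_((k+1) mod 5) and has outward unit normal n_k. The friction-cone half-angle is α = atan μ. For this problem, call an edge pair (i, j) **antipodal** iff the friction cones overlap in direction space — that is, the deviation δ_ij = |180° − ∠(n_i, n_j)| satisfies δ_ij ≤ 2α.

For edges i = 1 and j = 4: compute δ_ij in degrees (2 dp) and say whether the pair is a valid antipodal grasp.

α = atan 0.2 = 11.31°;  2α = 22.62°
edge 1: e_1 = (-1.04, -0.31);  n_1 = (-0.2857, +0.9583)
edge 4: e_4 = (+1.37, +4.01);  n_4 = (+0.9463, -0.3233)
∠(n_1, n_4) = 125.46°
δ = |180° − 125.46°| = 54.54°
54.54° > 2α = 22.62°  →  invalid

δ = 54.54°, invalid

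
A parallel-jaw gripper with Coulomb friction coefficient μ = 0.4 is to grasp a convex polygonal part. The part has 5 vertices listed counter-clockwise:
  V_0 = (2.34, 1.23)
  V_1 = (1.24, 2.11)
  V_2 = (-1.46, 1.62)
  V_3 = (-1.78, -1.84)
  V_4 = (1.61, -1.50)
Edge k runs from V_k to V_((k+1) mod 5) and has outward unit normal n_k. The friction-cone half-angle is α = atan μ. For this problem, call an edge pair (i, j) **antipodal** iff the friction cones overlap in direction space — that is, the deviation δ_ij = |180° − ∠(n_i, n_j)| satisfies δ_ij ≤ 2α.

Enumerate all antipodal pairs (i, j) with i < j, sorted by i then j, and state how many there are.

count = 2; pairs: (1,3), (2,4)

α = atan 0.4 = 21.80°;  2α = 43.60°
n_0 = (+0.6247, +0.7809)
n_1 = (-0.1786, +0.9839)
n_2 = (-0.9958, +0.0921)
n_3 = (+0.0998, -0.9950)
n_4 = (+0.9661, -0.2583)
  (0,1): δ = 131.05°  ·
  (0,2): δ = 56.62°  ·
  (0,3): δ = 44.39°  ·
  (0,4): δ = 113.69°  ·
  (1,2): δ = 105.57°  ·
  (1,3): δ = 4.56°  ✓
  (1,4): δ = 64.74°  ·
  (2,3): δ = 78.99°  ·
  (2,4): δ = 9.69°  ✓
  (3,4): δ = 110.70°  ·
antipodal pairs: 2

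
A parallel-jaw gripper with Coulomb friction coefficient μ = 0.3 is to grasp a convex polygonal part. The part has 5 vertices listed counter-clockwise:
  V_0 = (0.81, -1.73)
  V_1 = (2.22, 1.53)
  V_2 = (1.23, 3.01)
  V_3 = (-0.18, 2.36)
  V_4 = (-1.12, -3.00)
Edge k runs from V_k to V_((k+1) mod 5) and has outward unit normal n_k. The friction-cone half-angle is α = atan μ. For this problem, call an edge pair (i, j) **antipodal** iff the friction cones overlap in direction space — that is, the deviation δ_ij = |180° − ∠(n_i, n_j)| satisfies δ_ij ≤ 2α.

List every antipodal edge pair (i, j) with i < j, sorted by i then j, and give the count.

α = atan 0.3 = 16.70°;  2α = 33.40°
n_0 = (+0.9178, -0.3970)
n_1 = (+0.8312, +0.5560)
n_2 = (-0.4186, +0.9081)
n_3 = (-0.9850, +0.1727)
n_4 = (+0.5497, -0.8354)
  (0,1): δ = 122.83°  ·
  (0,2): δ = 41.86°  ·
  (0,3): δ = 13.44°  ✓
  (0,4): δ = 146.74°  ·
  (1,2): δ = 99.03°  ·
  (1,3): δ = 43.73°  ·
  (1,4): δ = 89.57°  ·
  (2,3): δ = 124.70°  ·
  (2,4): δ = 8.60°  ✓
  (3,4): δ = 46.71°  ·
antipodal pairs: 2

count = 2; pairs: (0,3), (2,4)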